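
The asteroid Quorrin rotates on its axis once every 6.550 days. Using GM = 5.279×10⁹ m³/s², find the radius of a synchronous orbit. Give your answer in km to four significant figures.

r_sync ≈ 3499 km

T = 6.550 days = 5.659×10⁵ s.
A synchronous orbit has period T, so by Kepler's third law a = (μT²/4π²)^(1/3).
μT²/4π² = 5.279×10⁹ × (5.659×10⁵)² / 39.48 = 4.283×10¹⁹ m³.
a = 3.499×10⁶ m = 3498.7 km.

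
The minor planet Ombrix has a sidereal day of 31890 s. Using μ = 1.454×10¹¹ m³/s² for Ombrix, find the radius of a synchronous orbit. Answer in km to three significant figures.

A synchronous orbit has period T, so by Kepler's third law a = (μT²/4π²)^(1/3).
μT²/4π² = 1.454×10¹¹ × (3.189×10⁴)² / 39.48 = 3.746×10¹⁸ m³.
a = 1.553×10⁶ m = 1553.0 km.

r_sync ≈ 1550 km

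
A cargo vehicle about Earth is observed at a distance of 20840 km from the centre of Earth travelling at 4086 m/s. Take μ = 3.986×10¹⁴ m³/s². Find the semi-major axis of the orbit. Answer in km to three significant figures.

a ≈ 18500 km

r = 2.084×10⁷ m.
Vis-viva rearranged: 1/a = 2/r − v²/μ = 9.597×10⁻⁸ − 4.189×10⁻⁸ = 5.408×10⁻⁸ m⁻¹.
a = 1.849×10⁷ m = 18490 km.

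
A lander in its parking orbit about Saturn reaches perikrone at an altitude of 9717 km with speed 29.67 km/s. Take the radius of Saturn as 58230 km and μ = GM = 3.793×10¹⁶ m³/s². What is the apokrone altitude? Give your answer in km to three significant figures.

r_p = 58230 + 9717 = 67947 km = 6.795×10⁷ m.
Specific energy ε = v²/2 − μ/r = -1.181×10⁸ J/kg, so a = −μ/(2ε) = 1.606×10⁸ m.
The apsides satisfy r_p + r_a = 2a, so the apokrone radius is 2a − r_p = 2.533×10⁸ m = 2.5329×10⁵ km.
Apokrone altitude = 2.5329×10⁵ − 58230 = 1.9506×10⁵ km.

apokrone altitude ≈ 1.95×10⁵ km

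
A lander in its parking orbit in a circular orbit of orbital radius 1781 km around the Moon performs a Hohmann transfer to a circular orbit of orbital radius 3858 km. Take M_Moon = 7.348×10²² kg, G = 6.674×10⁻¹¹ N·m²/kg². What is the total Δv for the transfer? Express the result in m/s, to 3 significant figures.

μ = GM = 6.674×10⁻¹¹ × 7.348×10²² = 4.904×10¹² m³/s².
r₁ = 1781 km = 1.781×10⁶ m.
r₂ = 3858 km = 3.858×10⁶ m.
Transfer ellipse a_t = (r₁ + r₂)/2 = 2.820×10⁶ m.
At r₁: circular v_c1 = √(μ/r₁) = 1659 m/s; transfer-perilune v_p = √[μ(2/r₁ − 1/a_t)] = 1941 m/s.
Δv₁ = v_p − v_c1 = 281.7 m/s.
At r₂: circular v_c2 = √(μ/r₂) = 1127 m/s; transfer-apolune v_a = √[μ(2/r₂ − 1/a_t)] = 896.1 m/s.
Δv₂ = v_c2 − v_a = 231.4 m/s.
Total Δv = Δv₁ + Δv₂ = 513.1 m/s.

Δv_total ≈ 513 m/s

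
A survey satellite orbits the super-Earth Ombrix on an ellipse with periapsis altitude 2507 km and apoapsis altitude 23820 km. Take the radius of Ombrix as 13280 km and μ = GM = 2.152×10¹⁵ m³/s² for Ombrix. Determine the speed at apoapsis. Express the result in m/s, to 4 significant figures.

v ≈ 5885 m/s

r_p = 13280 + 2507 = 15787 km = 1.5787×10⁷ m.
r_a = 13280 + 23820 = 37100 km = 3.7100×10⁷ m.
Semi-major axis a = (r_p + r_a)/2 = 26444 km = 2.644×10⁷ m.
Vis-viva: v² = μ(2/r − 1/a) = 2.152×10¹⁵ × (5.391×10⁻⁸ − 3.782×10⁻⁸) = 3.463×10⁷ m²/s².
v = 5885 m/s.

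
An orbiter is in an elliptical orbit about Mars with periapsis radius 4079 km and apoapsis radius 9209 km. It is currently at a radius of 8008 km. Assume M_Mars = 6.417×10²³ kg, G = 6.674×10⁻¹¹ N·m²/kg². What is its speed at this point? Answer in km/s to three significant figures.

μ = GM = 6.674×10⁻¹¹ × 6.417×10²³ = 4.283×10¹³ m³/s².
Semi-major axis a = (r_p + r_a)/2 = 6644.0 km = 6.644×10⁶ m.
Vis-viva: v² = μ(2/r − 1/a) = 4.283×10¹³ × (2.498×10⁻⁷ − 1.505×10⁻⁷) = 4.250×10⁶ m²/s².
v = 2062 m/s = 2.062 km/s.

v ≈ 2.06 km/s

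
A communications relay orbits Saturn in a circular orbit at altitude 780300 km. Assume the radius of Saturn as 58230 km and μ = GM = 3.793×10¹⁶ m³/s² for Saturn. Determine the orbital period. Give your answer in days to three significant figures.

T ≈ 9.07 days

r = 58230 + 780300 = 838530 km = 8.3853×10⁸ m.
Kepler's third law: T = 2π√(r³/μ) = 2π√((8.385×10⁸)³ / 3.793×10¹⁶).
r³/μ = 1.554×10¹⁰ s², so T = 2π × 1.247×10⁵ = 7.834×10⁵ s.
Converting: 7.834×10⁵ s ÷ 86400 = 9.067 days.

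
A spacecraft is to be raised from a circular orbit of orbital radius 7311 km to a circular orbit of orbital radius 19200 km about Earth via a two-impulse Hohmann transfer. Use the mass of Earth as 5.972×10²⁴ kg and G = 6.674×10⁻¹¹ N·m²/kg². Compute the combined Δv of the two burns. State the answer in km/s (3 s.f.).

Δv_total ≈ 2.68 km/s

μ = GM = 6.674×10⁻¹¹ × 5.972×10²⁴ = 3.986×10¹⁴ m³/s².
r₁ = 7311 km = 7.311×10⁶ m.
r₂ = 19200 km = 1.920×10⁷ m.
Transfer ellipse a_t = (r₁ + r₂)/2 = 1.326×10⁷ m.
At r₁: circular v_c1 = √(μ/r₁) = 7384 m/s; transfer-perigee v_p = √[μ(2/r₁ − 1/a_t)] = 8886 m/s.
Δv₁ = v_p − v_c1 = 1503 m/s.
At r₂: circular v_c2 = √(μ/r₂) = 4556 m/s; transfer-apogee v_a = √[μ(2/r₂ − 1/a_t)] = 3384 m/s.
Δv₂ = v_c2 − v_a = 1172 m/s.
Total Δv = Δv₁ + Δv₂ = 2675 m/s = 2.675 km/s.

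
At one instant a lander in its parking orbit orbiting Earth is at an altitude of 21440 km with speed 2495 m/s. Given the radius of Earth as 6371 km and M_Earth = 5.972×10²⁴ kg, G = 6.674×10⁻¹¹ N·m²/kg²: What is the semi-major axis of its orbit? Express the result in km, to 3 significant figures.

a ≈ 17800 km

μ = GM = 6.674×10⁻¹¹ × 5.972×10²⁴ = 3.986×10¹⁴ m³/s².
r = 6371 + 21440 = 27811 km = 2.781×10⁷ m.
Vis-viva rearranged: 1/a = 2/r − v²/μ = 7.191×10⁻⁸ − 1.562×10⁻⁸ = 5.630×10⁻⁸ m⁻¹.
a = 1.776×10⁷ m = 17763 km.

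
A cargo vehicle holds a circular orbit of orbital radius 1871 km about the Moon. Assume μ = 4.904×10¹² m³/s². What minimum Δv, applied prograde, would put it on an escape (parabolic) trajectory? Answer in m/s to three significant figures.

r = 1871 km = 1.871×10⁶ m.
Circular speed v_c = √(μ/r) = 1619 m/s.
Escape speed v_esc = √(2μ/r) = √2 × v_c = 2290 m/s.
Δv = v_esc − v_c = 670.6 m/s.

Δv ≈ 671 m/s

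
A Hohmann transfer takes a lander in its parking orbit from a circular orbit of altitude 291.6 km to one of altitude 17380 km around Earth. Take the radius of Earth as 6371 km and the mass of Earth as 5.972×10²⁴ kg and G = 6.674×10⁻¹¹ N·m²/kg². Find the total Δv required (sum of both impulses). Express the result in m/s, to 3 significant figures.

μ = GM = 6.674×10⁻¹¹ × 5.972×10²⁴ = 3.986×10¹⁴ m³/s².
r₁ = 6371 + 291.6 = 6662.6 km = 6.6626×10⁶ m.
r₂ = 6371 + 17380 = 23751 km = 2.3751×10⁷ m.
Transfer ellipse a_t = (r₁ + r₂)/2 = 1.521×10⁷ m.
At r₁: circular v_c1 = √(μ/r₁) = 7734 m/s; transfer-perigee v_p = √[μ(2/r₁ − 1/a_t)] = 9666 m/s.
Δv₁ = v_p − v_c1 = 1932 m/s.
At r₂: circular v_c2 = √(μ/r₂) = 4096 m/s; transfer-apogee v_a = √[μ(2/r₂ − 1/a_t)] = 2712 m/s.
Δv₂ = v_c2 − v_a = 1385 m/s.
Total Δv = Δv₁ + Δv₂ = 3317 m/s.

Δv_total ≈ 3320 m/s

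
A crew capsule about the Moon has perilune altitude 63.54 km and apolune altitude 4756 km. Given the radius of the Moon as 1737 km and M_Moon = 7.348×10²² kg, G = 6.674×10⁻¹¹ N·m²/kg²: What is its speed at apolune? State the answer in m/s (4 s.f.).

μ = GM = 6.674×10⁻¹¹ × 7.348×10²² = 4.904×10¹² m³/s².
r_p = 1737 + 63.54 = 1800.5 km = 1.8005×10⁶ m.
r_a = 1737 + 4756 = 6493.0 km = 6.4930×10⁶ m.
Semi-major axis a = (r_p + r_a)/2 = 4146.8 km = 4.147×10⁶ m.
Vis-viva: v² = μ(2/r − 1/a) = 4.904×10¹² × (3.080×10⁻⁷ − 2.412×10⁻⁷) = 3.279×10⁵ m²/s².
v = 572.7 m/s.

v ≈ 572.7 m/s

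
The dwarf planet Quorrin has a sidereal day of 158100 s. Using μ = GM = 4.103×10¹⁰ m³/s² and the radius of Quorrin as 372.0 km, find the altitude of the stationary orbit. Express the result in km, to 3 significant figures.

A synchronous orbit has period T, so by Kepler's third law a = (μT²/4π²)^(1/3).
μT²/4π² = 4.103×10¹⁰ × (1.581×10⁵)² / 39.48 = 2.598×10¹⁹ m³.
a = 2.962×10⁶ m = 2961.7 km.
Altitude h = a − R = 2961.7 − 372.0 = 2589.7 km.

h_sync ≈ 2590 km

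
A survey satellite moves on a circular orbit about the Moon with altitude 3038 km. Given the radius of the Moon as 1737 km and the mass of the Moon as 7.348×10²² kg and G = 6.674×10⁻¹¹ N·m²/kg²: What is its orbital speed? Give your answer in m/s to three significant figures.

μ = GM = 6.674×10⁻¹¹ × 7.348×10²² = 4.904×10¹² m³/s².
r = 1737 + 3038 = 4775.0 km = 4.7750×10⁶ m.
For a circular orbit v = √(μ/r) = √(4.904×10¹² / 4.775×10⁶) = √(1.027×10⁶) = 1013 m/s.

v ≈ 1010 m/s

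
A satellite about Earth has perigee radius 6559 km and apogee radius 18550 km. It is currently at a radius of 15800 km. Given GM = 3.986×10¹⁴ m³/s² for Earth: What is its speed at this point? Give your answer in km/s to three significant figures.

Semi-major axis a = (r_p + r_a)/2 = 12554 km = 1.255×10⁷ m.
Vis-viva: v² = μ(2/r − 1/a) = 3.986×10¹⁴ × (1.266×10⁻⁷ − 7.965×10⁻⁸) = 1.871×10⁷ m²/s².
v = 4325 m/s = 4.325 km/s.

v ≈ 4.33 km/s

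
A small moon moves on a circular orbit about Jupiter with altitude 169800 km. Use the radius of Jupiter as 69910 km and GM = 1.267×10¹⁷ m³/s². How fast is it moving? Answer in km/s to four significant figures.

r = 69910 + 169800 = 239710 km = 2.3971×10⁸ m.
For a circular orbit v = √(μ/r) = √(1.267×10¹⁷ / 2.397×10⁸) = √(5.286×10⁸) = 22990 m/s.
That is 22.99 km/s.

v ≈ 22.99 km/s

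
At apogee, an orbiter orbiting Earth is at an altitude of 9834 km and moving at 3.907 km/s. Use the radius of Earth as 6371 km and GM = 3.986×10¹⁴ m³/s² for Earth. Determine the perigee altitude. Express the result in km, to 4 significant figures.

perigee altitude ≈ 919.4 km

r_a = 6371 + 9834 = 16205 km = 1.620×10⁷ m.
Specific energy ε = v²/2 − μ/r = -1.697×10⁷ J/kg, so a = −μ/(2ε) = 1.175×10⁷ m.
The apsides satisfy r_p + r_a = 2a, so the perigee radius is 2a − r_a = 7.290×10⁶ m = 7290.4 km.
Perigee altitude = 7290.4 − 6371 = 919.40 km.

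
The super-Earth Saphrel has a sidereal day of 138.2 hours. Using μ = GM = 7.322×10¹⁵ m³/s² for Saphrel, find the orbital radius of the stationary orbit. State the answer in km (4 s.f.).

r_sync ≈ 3.581×10⁵ km

T = 138.2 hours = 4.975×10⁵ s.
A synchronous orbit has period T, so by Kepler's third law a = (μT²/4π²)^(1/3).
μT²/4π² = 7.322×10¹⁵ × (4.975×10⁵)² / 39.48 = 4.591×10²⁵ m³.
a = 3.581×10⁸ m = 3.5807×10⁵ km.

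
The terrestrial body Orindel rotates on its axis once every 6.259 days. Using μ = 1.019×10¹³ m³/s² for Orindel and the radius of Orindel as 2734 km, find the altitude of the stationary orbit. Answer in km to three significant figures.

h_sync ≈ 39500 km

T = 6.259 days = 5.408×10⁵ s.
A synchronous orbit has period T, so by Kepler's third law a = (μT²/4π²)^(1/3).
μT²/4π² = 1.019×10¹³ × (5.408×10⁵)² / 39.48 = 7.548×10²² m³.
a = 4.226×10⁷ m = 42262 km.
Altitude h = a − R = 42262 − 2734 = 39528 km.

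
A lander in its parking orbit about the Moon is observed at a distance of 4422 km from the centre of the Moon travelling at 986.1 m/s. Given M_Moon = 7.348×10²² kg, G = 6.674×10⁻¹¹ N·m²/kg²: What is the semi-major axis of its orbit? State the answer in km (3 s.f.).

a ≈ 3940 km

μ = GM = 6.674×10⁻¹¹ × 7.348×10²² = 4.904×10¹² m³/s².
r = 4.422×10⁶ m.
Specific orbital energy ε = v²/2 − μ/r = (986.1)²/2 − 4.904×10¹²/4.422×10⁶ = -6.228×10⁵ J/kg.
Since ε = −μ/(2a), a = −μ/(2ε) = 3.937×10⁶ m = 3937.0 km.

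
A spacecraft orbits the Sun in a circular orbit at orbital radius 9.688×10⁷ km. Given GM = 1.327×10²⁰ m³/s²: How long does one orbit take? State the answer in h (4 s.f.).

r = 9.688×10⁷ km = 9.688×10¹⁰ m.
Kepler's third law: T = 2π√(r³/μ) = 2π√((9.688×10¹⁰)³ / 1.327×10²⁰).
r³/μ = 6.852×10¹² s², so T = 2π × 2.618×10⁶ = 1.645×10⁷ s.
Converting: 1.645×10⁷ s ÷ 3600 = 4569 h.

T ≈ 4569 h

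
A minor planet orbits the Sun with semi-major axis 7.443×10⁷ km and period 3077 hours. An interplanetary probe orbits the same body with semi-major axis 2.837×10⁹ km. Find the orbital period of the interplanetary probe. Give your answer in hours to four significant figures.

Kepler's third law: T² ∝ a³, so T₂ = T₁ (a₂/a₁)^(3/2).
a₂/a₁ = 38.12, (a₂/a₁)^(3/2) = 235.3.
T₂ = 3077 × 235.3 = 7.241×10⁵ hours.

T₂ ≈ 7.241×10⁵ hours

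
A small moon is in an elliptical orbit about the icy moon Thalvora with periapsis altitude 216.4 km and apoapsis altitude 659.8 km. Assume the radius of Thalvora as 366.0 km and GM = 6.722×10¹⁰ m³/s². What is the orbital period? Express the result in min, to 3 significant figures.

T ≈ 291 min

r_p = 366.0 + 216.4 = 582.40 km = 5.8240×10⁵ m.
r_a = 366.0 + 659.8 = 1025.8 km = 1.0258×10⁶ m.
Semi-major axis a = (r_p + r_a)/2 = (582.40 + 1025.8)/2 = 804.10 km = 8.041×10⁵ m.
By Kepler's third law T = 2π√(a³/μ) = 2π × 2.781×10³ = 1.747×10⁴ s.
= 291.2 min.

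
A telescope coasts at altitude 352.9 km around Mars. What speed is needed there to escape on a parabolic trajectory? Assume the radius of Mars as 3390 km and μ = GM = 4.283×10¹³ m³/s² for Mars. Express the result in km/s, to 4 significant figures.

v_esc ≈ 4.784 km/s

r = 3390 + 352.9 = 3742.9 km = 3.7429×10⁶ m.
Escape speed v_esc = √(2μ/r) = √(2 × 4.283×10¹³ / 3.743×10⁶) = √(2.289×10⁷) = 4784 m/s.
= 4.784 km/s.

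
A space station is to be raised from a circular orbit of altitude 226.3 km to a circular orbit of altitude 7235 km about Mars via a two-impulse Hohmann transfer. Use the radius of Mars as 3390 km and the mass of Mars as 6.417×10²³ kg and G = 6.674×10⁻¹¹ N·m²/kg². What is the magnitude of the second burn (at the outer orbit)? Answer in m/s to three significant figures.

Δv ≈ 577 m/s

μ = GM = 6.674×10⁻¹¹ × 6.417×10²³ = 4.283×10¹³ m³/s².
r₁ = 3390 + 226.3 = 3616.3 km = 3.6163×10⁶ m.
r₂ = 3390 + 7235 = 10625 km = 1.0625×10⁷ m.
Transfer ellipse a_t = (r₁ + r₂)/2 = 7.121×10⁶ m.
At r₁: circular v_c1 = √(μ/r₁) = 3441 m/s; transfer-periapsis v_p = √[μ(2/r₁ − 1/a_t)] = 4204 m/s.
At r₂: circular v_c2 = √(μ/r₂) = 2008 m/s; transfer-apoapsis v_a = √[μ(2/r₂ − 1/a_t)] = 1431 m/s.
Δv₂ = v_c2 − v_a = 576.9 m/s.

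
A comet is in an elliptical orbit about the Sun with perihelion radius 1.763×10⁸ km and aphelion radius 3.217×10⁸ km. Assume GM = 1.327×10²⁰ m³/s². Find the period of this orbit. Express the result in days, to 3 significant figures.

Semi-major axis a = (r_p + r_a)/2 = (1.7630×10⁸ + 3.2170×10⁸)/2 = 2.4900×10⁸ km = 2.490×10¹¹ m.
By Kepler's third law T = 2π√(a³/μ) = 2π × 1.079×10⁷ = 6.777×10⁷ s.
= 784.4 days.

T ≈ 784 days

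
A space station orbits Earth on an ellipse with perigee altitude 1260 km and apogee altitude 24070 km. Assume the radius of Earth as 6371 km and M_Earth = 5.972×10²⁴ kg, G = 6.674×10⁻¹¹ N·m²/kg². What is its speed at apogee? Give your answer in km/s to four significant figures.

v ≈ 2.291 km/s

μ = GM = 6.674×10⁻¹¹ × 5.972×10²⁴ = 3.986×10¹⁴ m³/s².
r_p = 6371 + 1260 = 7631.0 km = 7.6310×10⁶ m.
r_a = 6371 + 24070 = 30441 km = 3.0441×10⁷ m.
Semi-major axis a = (r_p + r_a)/2 = 19036 km = 1.904×10⁷ m.
Vis-viva: v² = μ(2/r − 1/a) = 3.986×10¹⁴ × (6.570×10⁻⁸ − 5.253×10⁻⁸) = 5.249×10⁶ m²/s².
v = 2291 m/s = 2.291 km/s.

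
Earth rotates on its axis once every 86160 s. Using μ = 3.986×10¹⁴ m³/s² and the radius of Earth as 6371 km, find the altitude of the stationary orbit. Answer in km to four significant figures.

A synchronous orbit has period T, so by Kepler's third law a = (μT²/4π²)^(1/3).
μT²/4π² = 3.986×10¹⁴ × (8.616×10⁴)² / 39.48 = 7.495×10²² m³.
a = 4.216×10⁷ m = 42163 km.
Altitude h = a − R = 42163 − 6371 = 35792 km.

h_sync ≈ 35790 km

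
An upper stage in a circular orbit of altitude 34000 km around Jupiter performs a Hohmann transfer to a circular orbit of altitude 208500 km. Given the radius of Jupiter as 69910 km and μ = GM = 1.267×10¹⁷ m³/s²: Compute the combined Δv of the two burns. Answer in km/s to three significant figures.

Δv_total ≈ 12.8 km/s

r₁ = 69910 + 34000 = 103910 km = 1.0391×10⁸ m.
r₂ = 69910 + 208500 = 278410 km = 2.7841×10⁸ m.
Transfer ellipse a_t = (r₁ + r₂)/2 = 1.912×10⁸ m.
At r₁: circular v_c1 = √(μ/r₁) = 34920 m/s; transfer-perijove v_p = √[μ(2/r₁ − 1/a_t)] = 42140 m/s.
Δv₁ = v_p − v_c1 = 7222 m/s.
At r₂: circular v_c2 = √(μ/r₂) = 21330 m/s; transfer-apojove v_a = √[μ(2/r₂ − 1/a_t)] = 15730 m/s.
Δv₂ = v_c2 − v_a = 5605 m/s.
Total Δv = Δv₁ + Δv₂ = 12830 m/s = 12.83 km/s.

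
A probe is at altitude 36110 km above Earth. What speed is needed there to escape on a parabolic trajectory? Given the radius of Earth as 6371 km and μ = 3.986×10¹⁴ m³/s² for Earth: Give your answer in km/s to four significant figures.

r = 6371 + 36110 = 42481 km = 4.2481×10⁷ m.
Escape speed v_esc = √(2μ/r) = √(2 × 3.986×10¹⁴ / 4.248×10⁷) = √(1.877×10⁷) = 4332 m/s.
= 4.332 km/s.

v_esc ≈ 4.332 km/s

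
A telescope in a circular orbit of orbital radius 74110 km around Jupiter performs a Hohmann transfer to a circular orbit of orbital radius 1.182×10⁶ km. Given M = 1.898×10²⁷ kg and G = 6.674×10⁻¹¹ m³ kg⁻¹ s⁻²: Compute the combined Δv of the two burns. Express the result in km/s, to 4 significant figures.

Δv_total ≈ 22.17 km/s

μ = GM = 6.674×10⁻¹¹ × 1.898×10²⁷ = 1.267×10¹⁷ m³/s².
r₁ = 74110 km = 7.411×10⁷ m.
r₂ = 1.182×10⁶ km = 1.182×10⁹ m.
Transfer ellipse a_t = (r₁ + r₂)/2 = 6.281×10⁸ m.
At r₁: circular v_c1 = √(μ/r₁) = 41340 m/s; transfer-perijove v_p = √[μ(2/r₁ − 1/a_t)] = 56720 m/s.
Δv₁ = v_p − v_c1 = 15370 m/s.
At r₂: circular v_c2 = √(μ/r₂) = 10350 m/s; transfer-apojove v_a = √[μ(2/r₂ − 1/a_t)] = 3556 m/s.
Δv₂ = v_c2 − v_a = 6796 m/s.
Total Δv = Δv₁ + Δv₂ = 22170 m/s = 22.17 km/s.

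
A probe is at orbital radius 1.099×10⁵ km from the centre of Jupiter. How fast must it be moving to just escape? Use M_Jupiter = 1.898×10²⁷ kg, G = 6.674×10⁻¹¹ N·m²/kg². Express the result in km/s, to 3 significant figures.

v_esc ≈ 48.0 km/s

μ = GM = 6.674×10⁻¹¹ × 1.898×10²⁷ = 1.267×10¹⁷ m³/s².
r = 1.099×10⁵ km = 1.099×10⁸ m.
Escape speed v_esc = √(2μ/r) = √(2 × 1.267×10¹⁷ / 1.099×10⁸) = √(2.305×10⁹) = 48010 m/s.
= 48.01 km/s.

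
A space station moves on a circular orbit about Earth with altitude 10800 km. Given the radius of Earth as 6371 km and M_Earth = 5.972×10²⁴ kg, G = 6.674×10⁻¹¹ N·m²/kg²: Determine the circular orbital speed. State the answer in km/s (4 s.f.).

μ = GM = 6.674×10⁻¹¹ × 5.972×10²⁴ = 3.986×10¹⁴ m³/s².
r = 6371 + 10800 = 17171 km = 1.7171×10⁷ m.
For a circular orbit v = √(μ/r) = √(3.986×10¹⁴ / 1.717×10⁷) = √(2.321×10⁷) = 4818 m/s.
That is 4.818 km/s.

v ≈ 4.818 km/s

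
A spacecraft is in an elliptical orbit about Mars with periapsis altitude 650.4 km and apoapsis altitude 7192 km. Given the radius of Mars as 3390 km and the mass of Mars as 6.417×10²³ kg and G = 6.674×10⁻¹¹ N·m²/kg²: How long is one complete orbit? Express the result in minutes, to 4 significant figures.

μ = GM = 6.674×10⁻¹¹ × 6.417×10²³ = 4.283×10¹³ m³/s².
r_p = 3390 + 650.4 = 4040.4 km = 4.0404×10⁶ m.
r_a = 3390 + 7192 = 10582 km = 1.0582×10⁷ m.
Semi-major axis a = (r_p + r_a)/2 = (4040.4 + 10582)/2 = 7311.2 km = 7.311×10⁶ m.
By Kepler's third law T = 2π√(a³/μ) = 2π × 3.021×10³ = 1.898×10⁴ s.
= 316.3 minutes.

T ≈ 316.3 minutes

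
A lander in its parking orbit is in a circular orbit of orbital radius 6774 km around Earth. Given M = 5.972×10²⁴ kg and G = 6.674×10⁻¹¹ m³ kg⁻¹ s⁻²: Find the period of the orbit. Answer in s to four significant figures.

T ≈ 5549 s

μ = GM = 6.674×10⁻¹¹ × 5.972×10²⁴ = 3.986×10¹⁴ m³/s².
r = 6774 km = 6.774×10⁶ m.
Kepler's third law: T = 2π√(r³/μ) = 2π√((6.774×10⁶)³ / 3.986×10¹⁴).
r³/μ = 7.799×10⁵ s², so T = 2π × 8.831×10² = 5.549×10³ s.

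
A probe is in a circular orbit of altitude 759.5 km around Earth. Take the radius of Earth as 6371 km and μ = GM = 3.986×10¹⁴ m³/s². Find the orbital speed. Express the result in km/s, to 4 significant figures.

r = 6371 + 759.5 = 7130.5 km = 7.1305×10⁶ m.
For a circular orbit v = √(μ/r) = √(3.986×10¹⁴ / 7.130×10⁶) = √(5.590×10⁷) = 7477 m/s.
That is 7.477 km/s.

v ≈ 7.477 km/s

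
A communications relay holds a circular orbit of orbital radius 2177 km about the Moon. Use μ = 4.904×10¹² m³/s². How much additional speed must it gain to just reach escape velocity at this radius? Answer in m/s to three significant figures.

r = 2177 km = 2.177×10⁶ m.
Circular speed v_c = √(μ/r) = 1501 m/s.
Escape speed v_esc = √(2μ/r) = √2 × v_c = 2123 m/s.
Δv = v_esc − v_c = 621.7 m/s.

Δv ≈ 622 m/s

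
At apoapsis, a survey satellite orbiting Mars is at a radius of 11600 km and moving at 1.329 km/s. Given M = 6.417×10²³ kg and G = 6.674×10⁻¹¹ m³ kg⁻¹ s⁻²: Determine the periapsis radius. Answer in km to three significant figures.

periapsis radius ≈ 3650 km

μ = GM = 6.674×10⁻¹¹ × 6.417×10²³ = 4.283×10¹³ m³/s².
r_a = 1.160×10⁷ m.
Specific energy ε = v²/2 − μ/r = -2.809×10⁶ J/kg, so a = −μ/(2ε) = 7.624×10⁶ m.
The apsides satisfy r_p + r_a = 2a, so the periapsis radius is 2a − r_a = 3.647×10⁶ m = 3647.1 km.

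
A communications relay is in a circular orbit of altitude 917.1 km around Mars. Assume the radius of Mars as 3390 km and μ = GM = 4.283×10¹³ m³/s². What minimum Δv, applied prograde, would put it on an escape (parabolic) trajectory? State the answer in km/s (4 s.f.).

Δv ≈ 1.306 km/s

r = 3390 + 917.1 = 4307.1 km = 4.3071×10⁶ m.
Circular speed v_c = √(μ/r) = 3153 m/s.
Escape speed v_esc = √(2μ/r) = √2 × v_c = 4460 m/s.
Δv = v_esc − v_c = 1306 m/s = 1.306 km/s.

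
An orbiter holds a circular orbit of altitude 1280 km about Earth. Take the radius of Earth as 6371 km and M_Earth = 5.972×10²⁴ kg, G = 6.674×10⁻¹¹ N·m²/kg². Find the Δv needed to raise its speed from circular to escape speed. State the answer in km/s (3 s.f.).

μ = GM = 6.674×10⁻¹¹ × 5.972×10²⁴ = 3.986×10¹⁴ m³/s².
r = 6371 + 1280 = 7651.0 km = 7.6510×10⁶ m.
Circular speed v_c = √(μ/r) = 7218 m/s.
Escape speed v_esc = √(2μ/r) = √2 × v_c = 10210 m/s.
Δv = v_esc − v_c = 2990 m/s = 2.990 km/s.

Δv ≈ 2.99 km/s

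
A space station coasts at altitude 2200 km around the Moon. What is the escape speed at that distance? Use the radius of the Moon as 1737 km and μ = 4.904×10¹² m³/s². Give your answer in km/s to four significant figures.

v_esc ≈ 1.578 km/s

r = 1737 + 2200 = 3937.0 km = 3.9370×10⁶ m.
Escape speed v_esc = √(2μ/r) = √(2 × 4.904×10¹² / 3.937×10⁶) = √(2.491×10⁶) = 1578 m/s.
= 1.578 km/s.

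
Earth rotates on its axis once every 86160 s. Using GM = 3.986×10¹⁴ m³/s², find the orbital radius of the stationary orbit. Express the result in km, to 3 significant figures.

r_sync ≈ 42200 km

A synchronous orbit has period T, so by Kepler's third law a = (μT²/4π²)^(1/3).
μT²/4π² = 3.986×10¹⁴ × (8.616×10⁴)² / 39.48 = 7.495×10²² m³.
a = 4.216×10⁷ m = 42163 km.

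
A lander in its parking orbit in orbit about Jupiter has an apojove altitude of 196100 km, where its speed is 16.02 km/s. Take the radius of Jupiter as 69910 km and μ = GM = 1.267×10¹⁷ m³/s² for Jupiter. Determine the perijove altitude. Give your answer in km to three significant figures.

perijove altitude ≈ 28200 km

r_a = 69910 + 196100 = 2.6601×10⁵ km = 2.660×10⁸ m.
Specific energy ε = v²/2 − μ/r = -3.480×10⁸ J/kg, so a = −μ/(2ε) = 1.821×10⁸ m.
The apsides satisfy r_p + r_a = 2a, so the perijove radius is 2a − r_a = 9.809×10⁷ m = 98094 km.
Perijove altitude = 98094 − 69910 = 28184 km.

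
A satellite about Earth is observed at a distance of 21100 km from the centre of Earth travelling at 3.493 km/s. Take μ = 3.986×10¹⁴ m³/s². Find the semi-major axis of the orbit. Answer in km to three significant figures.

r = 2.110×10⁷ m.
Specific orbital energy ε = v²/2 − μ/r = (3493)²/2 − 3.986×10¹⁴/2.110×10⁷ = -1.279×10⁷ J/kg.
Since ε = −μ/(2a), a = −μ/(2ε) = 1.558×10⁷ m = 15582 km.

a ≈ 15600 km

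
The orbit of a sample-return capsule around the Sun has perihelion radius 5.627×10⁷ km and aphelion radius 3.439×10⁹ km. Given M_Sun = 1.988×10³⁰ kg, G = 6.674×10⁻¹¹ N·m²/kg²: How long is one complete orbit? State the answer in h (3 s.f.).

T ≈ 350000 h

μ = GM = 6.674×10⁻¹¹ × 1.988×10³⁰ = 1.327×10²⁰ m³/s².
Semi-major axis a = (r_p + r_a)/2 = (5.6270×10⁷ + 3.4390×10⁹)/2 = 1.7476×10⁹ km = 1.748×10¹² m.
By Kepler's third law T = 2π√(a³/μ) = 2π × 2.006×10⁸ = 1.260×10⁹ s.
= 3.501×10⁵ h.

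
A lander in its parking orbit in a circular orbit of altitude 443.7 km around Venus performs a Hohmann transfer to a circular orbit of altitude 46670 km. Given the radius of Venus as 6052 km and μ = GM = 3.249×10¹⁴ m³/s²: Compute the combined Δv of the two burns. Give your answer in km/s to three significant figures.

Δv_total ≈ 3.68 km/s

r₁ = 6052 + 443.7 = 6495.7 km = 6.4957×10⁶ m.
r₂ = 6052 + 46670 = 52722 km = 5.2722×10⁷ m.
Transfer ellipse a_t = (r₁ + r₂)/2 = 2.961×10⁷ m.
At r₁: circular v_c1 = √(μ/r₁) = 7072 m/s; transfer-periapsis v_p = √[μ(2/r₁ − 1/a_t)] = 9437 m/s.
Δv₁ = v_p − v_c1 = 2365 m/s.
At r₂: circular v_c2 = √(μ/r₂) = 2482 m/s; transfer-apoapsis v_a = √[μ(2/r₂ − 1/a_t)] = 1163 m/s.
Δv₂ = v_c2 − v_a = 1320 m/s.
Total Δv = Δv₁ + Δv₂ = 3685 m/s = 3.685 km/s.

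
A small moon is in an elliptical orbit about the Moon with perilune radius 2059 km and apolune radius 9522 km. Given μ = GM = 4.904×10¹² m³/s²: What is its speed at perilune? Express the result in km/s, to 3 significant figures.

v ≈ 1.98 km/s

Semi-major axis a = (r_p + r_a)/2 = 5790.5 km = 5.790×10⁶ m.
Vis-viva: v² = μ(2/r − 1/a) = 4.904×10¹² × (9.713×10⁻⁷ − 1.727×10⁻⁷) = 3.917×10⁶ m²/s².
v = 1979 m/s = 1.979 km/s.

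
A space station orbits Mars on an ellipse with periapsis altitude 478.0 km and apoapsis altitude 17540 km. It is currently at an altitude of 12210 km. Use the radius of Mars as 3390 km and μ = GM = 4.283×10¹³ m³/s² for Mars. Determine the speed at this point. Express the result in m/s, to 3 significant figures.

r_p = 3390 + 478.0 = 3868.0 km = 3.8680×10⁶ m.
r_a = 3390 + 17540 = 20930 km = 2.0930×10⁷ m.
r = 3390 + 12210 = 15600 km = 1.560×10⁷ m.
Semi-major axis a = (r_p + r_a)/2 = 12399 km = 1.240×10⁷ m.
Vis-viva: v² = μ(2/r − 1/a) = 4.283×10¹³ × (1.282×10⁻⁷ − 8.065×10⁻⁸) = 2.037×10⁶ m²/s².
v = 1427 m/s.

v ≈ 1430 m/s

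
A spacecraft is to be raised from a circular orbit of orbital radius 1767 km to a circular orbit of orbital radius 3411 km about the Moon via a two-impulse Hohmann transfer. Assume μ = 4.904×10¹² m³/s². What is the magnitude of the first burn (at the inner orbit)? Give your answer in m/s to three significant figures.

Δv ≈ 246 m/s

r₁ = 1767 km = 1.767×10⁶ m.
r₂ = 3411 km = 3.411×10⁶ m.
Transfer ellipse a_t = (r₁ + r₂)/2 = 2.589×10⁶ m.
At r₁: circular v_c1 = √(μ/r₁) = 1666 m/s; transfer-perilune v_p = √[μ(2/r₁ − 1/a_t)] = 1912 m/s.
Δv₁ = v_p − v_c1 = 246.3 m/s.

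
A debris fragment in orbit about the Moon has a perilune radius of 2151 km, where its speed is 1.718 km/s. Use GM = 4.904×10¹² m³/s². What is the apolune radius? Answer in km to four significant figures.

apolune radius ≈ 3948 km

r_p = 2.151×10⁶ m.
Specific energy ε = v²/2 − μ/r = -8.041×10⁵ J/kg, so a = −μ/(2ε) = 3.049×10⁶ m.
The apsides satisfy r_p + r_a = 2a, so the apolune radius is 2a − r_p = 3.948×10⁶ m = 3947.7 km.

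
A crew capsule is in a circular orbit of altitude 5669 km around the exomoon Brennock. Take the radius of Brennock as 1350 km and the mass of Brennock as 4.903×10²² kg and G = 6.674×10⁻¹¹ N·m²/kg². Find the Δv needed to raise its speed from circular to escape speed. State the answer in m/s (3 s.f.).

Δv ≈ 283 m/s

μ = GM = 6.674×10⁻¹¹ × 4.903×10²² = 3.272×10¹² m³/s².
r = 1350 + 5669 = 7019.0 km = 7.0190×10⁶ m.
Circular speed v_c = √(μ/r) = 682.8 m/s.
Escape speed v_esc = √(2μ/r) = √2 × v_c = 965.6 m/s.
Δv = v_esc − v_c = 282.8 m/s.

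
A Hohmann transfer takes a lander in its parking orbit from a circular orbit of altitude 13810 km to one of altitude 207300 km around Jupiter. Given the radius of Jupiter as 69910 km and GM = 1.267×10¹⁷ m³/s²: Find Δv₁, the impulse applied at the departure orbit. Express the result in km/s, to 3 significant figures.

r₁ = 69910 + 13810 = 83720 km = 8.3720×10⁷ m.
r₂ = 69910 + 207300 = 277210 km = 2.7721×10⁸ m.
Transfer ellipse a_t = (r₁ + r₂)/2 = 1.805×10⁸ m.
At r₁: circular v_c1 = √(μ/r₁) = 38900 m/s; transfer-perijove v_p = √[μ(2/r₁ − 1/a_t)] = 48210 m/s.
Δv₁ = v_p − v_c1 = 9313 m/s.
= 9.313 km/s.

Δv ≈ 9.31 km/s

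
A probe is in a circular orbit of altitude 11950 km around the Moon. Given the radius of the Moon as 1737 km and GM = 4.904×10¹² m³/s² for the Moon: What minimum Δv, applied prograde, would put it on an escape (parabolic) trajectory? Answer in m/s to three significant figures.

r = 1737 + 11950 = 13687 km = 1.3687×10⁷ m.
Circular speed v_c = √(μ/r) = 598.6 m/s.
Escape speed v_esc = √(2μ/r) = √2 × v_c = 846.5 m/s.
Δv = v_esc − v_c = 247.9 m/s.

Δv ≈ 248 m/s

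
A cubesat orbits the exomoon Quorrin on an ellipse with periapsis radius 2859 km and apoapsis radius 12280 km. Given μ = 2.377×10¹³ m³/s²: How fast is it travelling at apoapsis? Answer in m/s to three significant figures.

v ≈ 855 m/s

Semi-major axis a = (r_p + r_a)/2 = 7569.5 km = 7.570×10⁶ m.
Vis-viva: v² = μ(2/r − 1/a) = 2.377×10¹³ × (1.629×10⁻⁷ − 1.321×10⁻⁷) = 7.311×10⁵ m²/s².
v = 855.0 m/s.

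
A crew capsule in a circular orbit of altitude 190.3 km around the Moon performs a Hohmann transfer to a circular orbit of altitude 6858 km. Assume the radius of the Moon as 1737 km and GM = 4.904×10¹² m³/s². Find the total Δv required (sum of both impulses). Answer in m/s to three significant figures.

r₁ = 1737 + 190.3 = 1927.3 km = 1.9273×10⁶ m.
r₂ = 1737 + 6858 = 8595.0 km = 8.5950×10⁶ m.
Transfer ellipse a_t = (r₁ + r₂)/2 = 5.261×10⁶ m.
At r₁: circular v_c1 = √(μ/r₁) = 1595 m/s; transfer-perilune v_p = √[μ(2/r₁ − 1/a_t)] = 2039 m/s.
Δv₁ = v_p − v_c1 = 443.7 m/s.
At r₂: circular v_c2 = √(μ/r₂) = 755.4 m/s; transfer-apolune v_a = √[μ(2/r₂ − 1/a_t)] = 457.2 m/s.
Δv₂ = v_c2 − v_a = 298.2 m/s.
Total Δv = Δv₁ + Δv₂ = 741.9 m/s.

Δv_total ≈ 742 m/s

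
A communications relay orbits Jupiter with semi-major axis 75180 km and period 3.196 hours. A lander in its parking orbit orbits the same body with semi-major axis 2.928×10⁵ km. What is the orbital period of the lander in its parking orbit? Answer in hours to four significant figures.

T₂ ≈ 24.56 hours

Kepler's third law: T² ∝ a³, so T₂ = T₁ (a₂/a₁)^(3/2).
a₂/a₁ = 3.895, (a₂/a₁)^(3/2) = 7.686.
T₂ = 3.196 × 7.686 = 24.56 hours.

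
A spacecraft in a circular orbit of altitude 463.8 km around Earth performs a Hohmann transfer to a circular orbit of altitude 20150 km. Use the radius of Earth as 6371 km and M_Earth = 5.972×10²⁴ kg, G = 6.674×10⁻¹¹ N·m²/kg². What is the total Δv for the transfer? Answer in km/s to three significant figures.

μ = GM = 6.674×10⁻¹¹ × 5.972×10²⁴ = 3.986×10¹⁴ m³/s².
r₁ = 6371 + 463.8 = 6834.8 km = 6.8348×10⁶ m.
r₂ = 6371 + 20150 = 26521 km = 2.6521×10⁷ m.
Transfer ellipse a_t = (r₁ + r₂)/2 = 1.668×10⁷ m.
At r₁: circular v_c1 = √(μ/r₁) = 7636 m/s; transfer-perigee v_p = √[μ(2/r₁ − 1/a_t)] = 9630 m/s.
Δv₁ = v_p − v_c1 = 1993 m/s.
At r₂: circular v_c2 = √(μ/r₂) = 3877 m/s; transfer-apogee v_a = √[μ(2/r₂ − 1/a_t)] = 2482 m/s.
Δv₂ = v_c2 − v_a = 1395 m/s.
Total Δv = Δv₁ + Δv₂ = 3388 m/s = 3.388 km/s.

Δv_total ≈ 3.39 km/s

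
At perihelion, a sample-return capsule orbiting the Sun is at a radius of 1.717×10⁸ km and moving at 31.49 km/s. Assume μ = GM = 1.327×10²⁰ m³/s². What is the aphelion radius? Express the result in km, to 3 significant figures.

aphelion radius ≈ 3.07×10⁸ km

r_p = 1.717×10¹¹ m.
Specific energy ε = v²/2 − μ/r = -2.770×10⁸ J/kg, so a = −μ/(2ε) = 2.395×10¹¹ m.
The apsides satisfy r_p + r_a = 2a, so the aphelion radius is 2a − r_p = 3.073×10¹¹ m = 3.0728×10⁸ km.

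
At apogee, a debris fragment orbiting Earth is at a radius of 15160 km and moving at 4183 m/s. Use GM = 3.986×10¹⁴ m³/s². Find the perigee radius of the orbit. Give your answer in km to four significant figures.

r_a = 1.516×10⁷ m.
Specific energy ε = v²/2 − μ/r = -1.754×10⁷ J/kg, so a = −μ/(2ε) = 1.136×10⁷ m.
The apsides satisfy r_p + r_a = 2a, so the perigee radius is 2a − r_a = 7.560×10⁶ m = 7559.8 km.

perigee radius ≈ 7560 km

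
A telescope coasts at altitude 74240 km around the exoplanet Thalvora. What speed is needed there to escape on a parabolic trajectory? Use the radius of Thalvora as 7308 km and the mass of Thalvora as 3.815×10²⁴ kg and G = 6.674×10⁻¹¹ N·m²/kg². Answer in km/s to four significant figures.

v_esc ≈ 2.499 km/s

μ = GM = 6.674×10⁻¹¹ × 3.815×10²⁴ = 2.546×10¹⁴ m³/s².
r = 7308 + 74240 = 81548 km = 8.1548×10⁷ m.
Escape speed v_esc = √(2μ/r) = √(2 × 2.546×10¹⁴ / 8.155×10⁷) = √(6.244×10⁶) = 2499 m/s.
= 2.499 km/s.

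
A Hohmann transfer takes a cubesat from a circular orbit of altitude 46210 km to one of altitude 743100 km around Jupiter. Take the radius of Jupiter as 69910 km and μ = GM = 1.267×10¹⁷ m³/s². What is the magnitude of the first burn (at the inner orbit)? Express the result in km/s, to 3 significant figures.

Δv ≈ 10.7 km/s

r₁ = 69910 + 46210 = 116120 km = 1.1612×10⁸ m.
r₂ = 69910 + 743100 = 813010 km = 8.1301×10⁸ m.
Transfer ellipse a_t = (r₁ + r₂)/2 = 4.646×10⁸ m.
At r₁: circular v_c1 = √(μ/r₁) = 33030 m/s; transfer-perijove v_p = √[μ(2/r₁ − 1/a_t)] = 43700 m/s.
Δv₁ = v_p − v_c1 = 10670 m/s.
= 10.67 km/s.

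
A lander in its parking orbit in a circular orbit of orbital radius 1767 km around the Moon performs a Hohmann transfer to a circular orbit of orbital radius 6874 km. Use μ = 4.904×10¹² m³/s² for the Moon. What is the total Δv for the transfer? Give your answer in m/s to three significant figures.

Δv_total ≈ 740 m/s

r₁ = 1767 km = 1.767×10⁶ m.
r₂ = 6874 km = 6.874×10⁶ m.
Transfer ellipse a_t = (r₁ + r₂)/2 = 4.320×10⁶ m.
At r₁: circular v_c1 = √(μ/r₁) = 1666 m/s; transfer-perilune v_p = √[μ(2/r₁ − 1/a_t)] = 2101 m/s.
Δv₁ = v_p − v_c1 = 435.4 m/s.
At r₂: circular v_c2 = √(μ/r₂) = 844.6 m/s; transfer-apolune v_a = √[μ(2/r₂ − 1/a_t)] = 540.2 m/s.
Δv₂ = v_c2 − v_a = 304.5 m/s.
Total Δv = Δv₁ + Δv₂ = 739.9 m/s.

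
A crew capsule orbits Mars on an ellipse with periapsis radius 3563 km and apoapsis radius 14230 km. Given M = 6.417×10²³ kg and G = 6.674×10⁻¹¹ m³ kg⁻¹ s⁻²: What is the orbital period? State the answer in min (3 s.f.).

μ = GM = 6.674×10⁻¹¹ × 6.417×10²³ = 4.283×10¹³ m³/s².
Semi-major axis a = (r_p + r_a)/2 = (3563.0 + 14230)/2 = 8896.5 km = 8.896×10⁶ m.
By Kepler's third law T = 2π√(a³/μ) = 2π × 4.055×10³ = 2.548×10⁴ s.
= 424.6 min.

T ≈ 425 min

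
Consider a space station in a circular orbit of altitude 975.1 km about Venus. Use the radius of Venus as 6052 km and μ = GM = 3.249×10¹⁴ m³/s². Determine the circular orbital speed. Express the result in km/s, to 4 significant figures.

v ≈ 6.800 km/s

r = 6052 + 975.1 = 7027.1 km = 7.0271×10⁶ m.
For a circular orbit v = √(μ/r) = √(3.249×10¹⁴ / 7.027×10⁶) = √(4.624×10⁷) = 6800 m/s.
That is 6.800 km/s.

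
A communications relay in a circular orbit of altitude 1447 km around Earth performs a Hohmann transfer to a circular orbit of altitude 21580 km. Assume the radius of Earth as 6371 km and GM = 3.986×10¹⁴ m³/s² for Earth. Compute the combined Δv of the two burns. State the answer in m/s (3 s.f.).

Δv_total ≈ 3070 m/s

r₁ = 6371 + 1447 = 7818.0 km = 7.8180×10⁶ m.
r₂ = 6371 + 21580 = 27951 km = 2.7951×10⁷ m.
Transfer ellipse a_t = (r₁ + r₂)/2 = 1.788×10⁷ m.
At r₁: circular v_c1 = √(μ/r₁) = 7140 m/s; transfer-perigee v_p = √[μ(2/r₁ − 1/a_t)] = 8926 m/s.
Δv₁ = v_p − v_c1 = 1786 m/s.
At r₂: circular v_c2 = √(μ/r₂) = 3776 m/s; transfer-apogee v_a = √[μ(2/r₂ − 1/a_t)] = 2497 m/s.
Δv₂ = v_c2 − v_a = 1280 m/s.
Total Δv = Δv₁ + Δv₂ = 3066 m/s.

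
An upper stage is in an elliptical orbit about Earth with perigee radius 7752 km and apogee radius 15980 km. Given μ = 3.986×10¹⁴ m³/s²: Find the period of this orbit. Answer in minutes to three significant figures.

T ≈ 214 minutes

Semi-major axis a = (r_p + r_a)/2 = (7752.0 + 15980)/2 = 11866 km = 1.187×10⁷ m.
By Kepler's third law T = 2π√(a³/μ) = 2π × 2.047×10³ = 1.286×10⁴ s.
= 214.4 minutes.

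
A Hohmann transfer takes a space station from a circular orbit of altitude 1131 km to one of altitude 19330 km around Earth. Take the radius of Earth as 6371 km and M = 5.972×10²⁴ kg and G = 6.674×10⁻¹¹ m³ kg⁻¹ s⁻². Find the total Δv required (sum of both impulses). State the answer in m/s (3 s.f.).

Δv_total ≈ 3070 m/s

μ = GM = 6.674×10⁻¹¹ × 5.972×10²⁴ = 3.986×10¹⁴ m³/s².
r₁ = 6371 + 1131 = 7502.0 km = 7.5020×10⁶ m.
r₂ = 6371 + 19330 = 25701 km = 2.5701×10⁷ m.
Transfer ellipse a_t = (r₁ + r₂)/2 = 1.660×10⁷ m.
At r₁: circular v_c1 = √(μ/r₁) = 7289 m/s; transfer-perigee v_p = √[μ(2/r₁ − 1/a_t)] = 9069 m/s.
Δv₁ = v_p − v_c1 = 1780 m/s.
At r₂: circular v_c2 = √(μ/r₂) = 3938 m/s; transfer-apogee v_a = √[μ(2/r₂ − 1/a_t)] = 2647 m/s.
Δv₂ = v_c2 − v_a = 1291 m/s.
Total Δv = Δv₁ + Δv₂ = 3071 m/s.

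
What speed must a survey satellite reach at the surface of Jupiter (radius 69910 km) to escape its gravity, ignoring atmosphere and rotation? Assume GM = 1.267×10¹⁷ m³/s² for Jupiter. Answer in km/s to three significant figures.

r = R = 6.991×10⁷ m.
Escape speed v_esc = √(2μ/r) = √(2 × 1.267×10¹⁷ / 6.991×10⁷) = √(3.625×10⁹) = 60210 m/s.
= 60.21 km/s.

v_esc ≈ 60.2 km/s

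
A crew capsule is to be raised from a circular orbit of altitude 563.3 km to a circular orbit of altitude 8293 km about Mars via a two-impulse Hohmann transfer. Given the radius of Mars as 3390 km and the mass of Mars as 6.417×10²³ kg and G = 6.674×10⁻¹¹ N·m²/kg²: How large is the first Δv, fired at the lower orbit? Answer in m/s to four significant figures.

Δv ≈ 732.1 m/s

μ = GM = 6.674×10⁻¹¹ × 6.417×10²³ = 4.283×10¹³ m³/s².
r₁ = 3390 + 563.3 = 3953.3 km = 3.9533×10⁶ m.
r₂ = 3390 + 8293 = 11683 km = 1.1683×10⁷ m.
Transfer ellipse a_t = (r₁ + r₂)/2 = 7.818×10⁶ m.
At r₁: circular v_c1 = √(μ/r₁) = 3291 m/s; transfer-periapsis v_p = √[μ(2/r₁ − 1/a_t)] = 4024 m/s.
Δv₁ = v_p − v_c1 = 732.1 m/s.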